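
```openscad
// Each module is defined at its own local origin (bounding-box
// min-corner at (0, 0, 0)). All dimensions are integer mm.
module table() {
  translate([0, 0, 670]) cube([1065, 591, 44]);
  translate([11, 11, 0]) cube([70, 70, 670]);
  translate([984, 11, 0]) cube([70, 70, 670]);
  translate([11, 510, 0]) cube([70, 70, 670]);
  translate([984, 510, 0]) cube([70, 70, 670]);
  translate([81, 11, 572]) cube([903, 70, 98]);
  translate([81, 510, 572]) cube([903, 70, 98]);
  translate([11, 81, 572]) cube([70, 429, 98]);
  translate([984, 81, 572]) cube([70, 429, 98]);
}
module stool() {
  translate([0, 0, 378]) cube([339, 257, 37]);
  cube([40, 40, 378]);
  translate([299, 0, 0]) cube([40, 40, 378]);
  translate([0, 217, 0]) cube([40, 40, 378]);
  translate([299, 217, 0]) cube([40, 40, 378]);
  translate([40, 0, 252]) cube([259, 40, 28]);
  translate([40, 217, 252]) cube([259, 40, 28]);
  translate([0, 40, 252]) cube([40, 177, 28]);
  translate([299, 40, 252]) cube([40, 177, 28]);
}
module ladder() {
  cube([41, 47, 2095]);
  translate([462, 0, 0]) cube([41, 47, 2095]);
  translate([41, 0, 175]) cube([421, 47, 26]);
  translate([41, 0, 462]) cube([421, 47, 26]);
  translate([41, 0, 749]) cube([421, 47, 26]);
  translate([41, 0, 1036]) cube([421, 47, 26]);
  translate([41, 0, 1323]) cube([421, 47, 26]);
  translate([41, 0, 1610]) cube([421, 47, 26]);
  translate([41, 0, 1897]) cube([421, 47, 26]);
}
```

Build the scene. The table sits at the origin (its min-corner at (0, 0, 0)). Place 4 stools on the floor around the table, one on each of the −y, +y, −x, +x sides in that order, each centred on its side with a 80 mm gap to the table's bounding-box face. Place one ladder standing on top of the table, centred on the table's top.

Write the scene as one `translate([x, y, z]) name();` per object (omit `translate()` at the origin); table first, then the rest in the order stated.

table();
translate([363, -337, 0]) stool();
translate([363, 671, 0]) stool();
translate([-419, 167, 0]) stool();
translate([1145, 167, 0]) stool();
translate([281, 272, 714]) ladder();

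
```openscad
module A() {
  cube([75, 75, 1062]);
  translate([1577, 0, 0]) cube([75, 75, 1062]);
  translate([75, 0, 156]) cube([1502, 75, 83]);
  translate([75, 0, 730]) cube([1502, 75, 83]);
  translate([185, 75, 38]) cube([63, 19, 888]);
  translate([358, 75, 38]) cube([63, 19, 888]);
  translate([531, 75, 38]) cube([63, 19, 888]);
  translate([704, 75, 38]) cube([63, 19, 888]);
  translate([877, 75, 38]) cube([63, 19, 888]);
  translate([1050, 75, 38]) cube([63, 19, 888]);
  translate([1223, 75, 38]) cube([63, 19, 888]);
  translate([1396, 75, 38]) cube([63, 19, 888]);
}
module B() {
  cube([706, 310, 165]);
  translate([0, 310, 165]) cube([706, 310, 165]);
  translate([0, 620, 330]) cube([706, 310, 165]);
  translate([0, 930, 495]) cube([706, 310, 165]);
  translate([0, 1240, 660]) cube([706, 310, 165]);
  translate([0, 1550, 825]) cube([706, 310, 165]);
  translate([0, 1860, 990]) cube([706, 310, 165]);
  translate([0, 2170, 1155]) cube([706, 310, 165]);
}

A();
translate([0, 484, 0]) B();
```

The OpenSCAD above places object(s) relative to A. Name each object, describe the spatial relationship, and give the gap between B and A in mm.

A is a fence section. B is a staircase. The staircase is on the floor beside the fence section on its +y side. The gap between the staircase and the fence section is 390 mm.

The staircase's nearest face is 390 mm from the fence section's +y face.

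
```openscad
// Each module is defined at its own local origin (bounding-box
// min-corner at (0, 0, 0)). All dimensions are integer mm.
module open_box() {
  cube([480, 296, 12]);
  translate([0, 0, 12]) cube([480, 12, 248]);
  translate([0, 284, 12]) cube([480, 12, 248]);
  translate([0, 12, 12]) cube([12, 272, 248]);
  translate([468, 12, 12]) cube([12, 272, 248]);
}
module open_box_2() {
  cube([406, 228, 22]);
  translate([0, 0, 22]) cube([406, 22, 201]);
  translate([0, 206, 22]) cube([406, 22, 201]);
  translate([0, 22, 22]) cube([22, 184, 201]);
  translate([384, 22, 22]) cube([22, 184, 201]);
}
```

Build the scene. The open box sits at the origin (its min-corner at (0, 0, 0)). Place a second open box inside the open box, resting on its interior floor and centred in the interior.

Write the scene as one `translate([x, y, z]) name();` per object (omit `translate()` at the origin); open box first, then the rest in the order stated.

open_box();
translate([37, 34, 12]) open_box_2();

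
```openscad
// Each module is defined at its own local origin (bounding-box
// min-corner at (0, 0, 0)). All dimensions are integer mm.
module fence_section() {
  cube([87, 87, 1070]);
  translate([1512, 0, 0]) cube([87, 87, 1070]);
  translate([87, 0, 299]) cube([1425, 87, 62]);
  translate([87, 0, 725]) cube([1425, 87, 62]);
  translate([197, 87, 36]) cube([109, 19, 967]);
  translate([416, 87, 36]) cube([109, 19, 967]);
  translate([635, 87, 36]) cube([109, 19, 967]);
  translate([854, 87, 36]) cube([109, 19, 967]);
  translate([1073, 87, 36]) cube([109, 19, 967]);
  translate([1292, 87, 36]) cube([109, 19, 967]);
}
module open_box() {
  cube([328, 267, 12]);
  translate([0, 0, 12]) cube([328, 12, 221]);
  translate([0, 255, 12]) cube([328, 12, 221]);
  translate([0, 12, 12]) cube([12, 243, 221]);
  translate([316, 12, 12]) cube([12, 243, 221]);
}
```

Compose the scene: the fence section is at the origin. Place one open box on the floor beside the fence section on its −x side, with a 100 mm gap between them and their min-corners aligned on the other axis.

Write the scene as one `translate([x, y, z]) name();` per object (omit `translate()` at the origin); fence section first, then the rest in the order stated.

fence_section();
translate([-428, 0, 0]) open_box();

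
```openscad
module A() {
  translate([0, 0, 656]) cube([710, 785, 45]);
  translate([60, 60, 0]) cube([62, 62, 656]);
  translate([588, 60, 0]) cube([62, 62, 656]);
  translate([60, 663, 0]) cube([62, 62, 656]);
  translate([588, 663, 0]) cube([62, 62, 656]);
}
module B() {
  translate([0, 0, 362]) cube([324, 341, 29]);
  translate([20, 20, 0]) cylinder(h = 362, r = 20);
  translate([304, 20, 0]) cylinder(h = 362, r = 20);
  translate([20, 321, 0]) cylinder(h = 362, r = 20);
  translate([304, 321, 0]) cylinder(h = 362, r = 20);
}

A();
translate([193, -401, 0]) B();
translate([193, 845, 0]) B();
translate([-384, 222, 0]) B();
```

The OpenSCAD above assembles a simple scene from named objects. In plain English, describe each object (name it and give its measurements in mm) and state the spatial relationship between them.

A is a table with a 710×785 mm rectangular top, 45 mm thick, top surface at z = 701 mm, supported by four 62×62 mm square legs, each inset 60 mm from the nearest pair of top edges, running from the floor.

B is a four-legged stool. The seat is a 324×341×29 mm slab whose top surface is at z = 391 mm; four round legs, each 40 mm in diameter, run from the floor (z = 0) to the underside of the seat, each leg's axis is inset half a diameter from the nearest pair of seat edges (so the leg's bounding box is flush with the corner).

Three stools sit around the table at the −y, +y, −x sides.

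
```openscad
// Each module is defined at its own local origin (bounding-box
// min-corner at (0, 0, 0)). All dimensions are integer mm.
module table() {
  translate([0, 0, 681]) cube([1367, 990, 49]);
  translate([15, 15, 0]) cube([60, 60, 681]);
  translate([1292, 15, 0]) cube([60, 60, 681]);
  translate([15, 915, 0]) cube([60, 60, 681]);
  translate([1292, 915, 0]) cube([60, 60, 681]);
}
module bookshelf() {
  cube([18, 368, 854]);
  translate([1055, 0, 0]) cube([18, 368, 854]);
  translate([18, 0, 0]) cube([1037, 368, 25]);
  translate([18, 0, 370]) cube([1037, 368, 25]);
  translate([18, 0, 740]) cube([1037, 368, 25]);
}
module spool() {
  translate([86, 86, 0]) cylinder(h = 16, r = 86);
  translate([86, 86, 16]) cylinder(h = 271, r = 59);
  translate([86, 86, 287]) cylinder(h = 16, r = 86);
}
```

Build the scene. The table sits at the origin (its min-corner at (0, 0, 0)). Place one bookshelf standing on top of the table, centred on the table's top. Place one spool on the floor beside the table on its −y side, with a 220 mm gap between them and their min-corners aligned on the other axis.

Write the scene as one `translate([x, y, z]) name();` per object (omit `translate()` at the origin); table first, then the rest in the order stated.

table();
translate([147, 311, 730]) bookshelf();
translate([0, -392, 0]) spool();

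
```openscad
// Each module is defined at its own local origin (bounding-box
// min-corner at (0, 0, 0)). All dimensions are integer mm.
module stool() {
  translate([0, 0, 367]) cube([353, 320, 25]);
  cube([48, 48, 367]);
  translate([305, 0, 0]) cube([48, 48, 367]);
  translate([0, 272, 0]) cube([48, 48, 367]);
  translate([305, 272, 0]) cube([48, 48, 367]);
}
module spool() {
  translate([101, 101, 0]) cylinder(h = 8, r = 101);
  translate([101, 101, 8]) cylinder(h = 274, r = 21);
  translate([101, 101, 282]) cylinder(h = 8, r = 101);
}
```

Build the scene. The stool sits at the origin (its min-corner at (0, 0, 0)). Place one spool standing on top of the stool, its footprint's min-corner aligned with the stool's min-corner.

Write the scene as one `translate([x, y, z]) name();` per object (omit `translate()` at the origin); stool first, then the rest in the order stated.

stool();
translate([0, 0, 392]) spool();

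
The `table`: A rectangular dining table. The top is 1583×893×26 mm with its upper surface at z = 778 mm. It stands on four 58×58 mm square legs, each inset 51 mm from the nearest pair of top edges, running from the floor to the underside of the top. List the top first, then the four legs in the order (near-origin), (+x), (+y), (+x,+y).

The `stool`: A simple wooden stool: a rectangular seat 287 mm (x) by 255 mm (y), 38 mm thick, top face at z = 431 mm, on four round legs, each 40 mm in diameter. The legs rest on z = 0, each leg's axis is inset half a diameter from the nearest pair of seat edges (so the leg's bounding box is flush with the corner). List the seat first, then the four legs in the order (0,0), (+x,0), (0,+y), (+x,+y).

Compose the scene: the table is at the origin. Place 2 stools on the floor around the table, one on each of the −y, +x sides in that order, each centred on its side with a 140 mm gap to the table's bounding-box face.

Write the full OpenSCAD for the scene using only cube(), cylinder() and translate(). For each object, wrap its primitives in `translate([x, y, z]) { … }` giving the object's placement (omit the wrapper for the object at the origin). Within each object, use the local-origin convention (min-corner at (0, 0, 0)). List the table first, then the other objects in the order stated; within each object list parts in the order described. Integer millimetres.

translate([0, 0, 752]) cube([1583, 893, 26]);
translate([51, 51, 0]) cube([58, 58, 752]);
translate([1474, 51, 0]) cube([58, 58, 752]);
translate([51, 784, 0]) cube([58, 58, 752]);
translate([1474, 784, 0]) cube([58, 58, 752]);
translate([648, -395, 0]) {
  translate([0, 0, 393]) cube([287, 255, 38]);
  translate([20, 20, 0]) cylinder(h = 393, r = 20);
  translate([267, 20, 0]) cylinder(h = 393, r = 20);
  translate([20, 235, 0]) cylinder(h = 393, r = 20);
  translate([267, 235, 0]) cylinder(h = 393, r = 20);
}
translate([1723, 319, 0]) {
  translate([0, 0, 393]) cube([287, 255, 38]);
  translate([20, 20, 0]) cylinder(h = 393, r = 20);
  translate([267, 20, 0]) cylinder(h = 393, r = 20);
  translate([20, 235, 0]) cylinder(h = 393, r = 20);
  translate([267, 235, 0]) cylinder(h = 393, r = 20);
}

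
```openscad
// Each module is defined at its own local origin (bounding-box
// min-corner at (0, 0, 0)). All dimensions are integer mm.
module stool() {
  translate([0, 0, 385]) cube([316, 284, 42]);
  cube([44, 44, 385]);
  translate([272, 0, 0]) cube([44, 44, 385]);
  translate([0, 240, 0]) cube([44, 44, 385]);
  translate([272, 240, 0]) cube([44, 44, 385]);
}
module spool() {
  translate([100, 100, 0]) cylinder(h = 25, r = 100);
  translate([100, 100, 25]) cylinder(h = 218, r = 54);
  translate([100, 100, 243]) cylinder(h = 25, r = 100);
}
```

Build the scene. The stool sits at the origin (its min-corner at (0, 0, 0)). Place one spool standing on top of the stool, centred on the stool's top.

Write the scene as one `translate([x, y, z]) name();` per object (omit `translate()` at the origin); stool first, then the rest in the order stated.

stool();
translate([58, 42, 427]) spool();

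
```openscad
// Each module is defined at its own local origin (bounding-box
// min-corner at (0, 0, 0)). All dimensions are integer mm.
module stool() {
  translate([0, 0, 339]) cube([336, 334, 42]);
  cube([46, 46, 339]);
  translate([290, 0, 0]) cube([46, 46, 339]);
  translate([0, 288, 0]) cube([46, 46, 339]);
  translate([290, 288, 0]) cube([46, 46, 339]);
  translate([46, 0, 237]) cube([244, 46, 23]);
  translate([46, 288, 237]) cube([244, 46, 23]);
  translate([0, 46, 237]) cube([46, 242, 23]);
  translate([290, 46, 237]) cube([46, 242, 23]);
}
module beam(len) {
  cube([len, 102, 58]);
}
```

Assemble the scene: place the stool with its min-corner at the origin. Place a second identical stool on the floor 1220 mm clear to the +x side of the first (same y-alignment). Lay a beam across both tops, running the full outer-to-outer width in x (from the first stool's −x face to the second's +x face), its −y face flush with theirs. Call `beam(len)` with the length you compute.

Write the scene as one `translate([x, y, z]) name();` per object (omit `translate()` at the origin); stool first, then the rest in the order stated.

stool();
translate([1556, 0, 0]) stool();
translate([0, 0, 381]) beam(1892);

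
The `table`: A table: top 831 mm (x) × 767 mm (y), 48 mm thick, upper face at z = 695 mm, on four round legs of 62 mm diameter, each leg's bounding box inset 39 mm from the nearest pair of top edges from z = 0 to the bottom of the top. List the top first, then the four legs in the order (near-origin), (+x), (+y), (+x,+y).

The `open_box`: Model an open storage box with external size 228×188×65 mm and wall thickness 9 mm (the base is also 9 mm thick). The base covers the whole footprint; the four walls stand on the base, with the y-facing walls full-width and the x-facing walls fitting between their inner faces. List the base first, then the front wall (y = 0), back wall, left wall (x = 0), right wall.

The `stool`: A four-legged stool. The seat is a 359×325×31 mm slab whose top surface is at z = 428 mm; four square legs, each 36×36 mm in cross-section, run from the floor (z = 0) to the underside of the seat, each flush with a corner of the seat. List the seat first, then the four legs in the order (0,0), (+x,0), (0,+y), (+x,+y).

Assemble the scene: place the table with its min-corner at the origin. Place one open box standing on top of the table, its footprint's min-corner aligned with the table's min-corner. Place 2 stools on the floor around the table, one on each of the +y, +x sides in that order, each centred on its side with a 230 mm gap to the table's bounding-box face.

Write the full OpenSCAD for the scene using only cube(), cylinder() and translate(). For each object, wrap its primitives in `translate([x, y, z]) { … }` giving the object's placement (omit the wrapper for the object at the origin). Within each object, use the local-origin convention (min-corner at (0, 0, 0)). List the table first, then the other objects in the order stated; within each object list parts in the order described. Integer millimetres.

translate([0, 0, 647]) cube([831, 767, 48]);
translate([70, 70, 0]) cylinder(h = 647, r = 31);
translate([761, 70, 0]) cylinder(h = 647, r = 31);
translate([70, 697, 0]) cylinder(h = 647, r = 31);
translate([761, 697, 0]) cylinder(h = 647, r = 31);
translate([0, 0, 695]) {
  cube([228, 188, 9]);
  translate([0, 0, 9]) cube([228, 9, 56]);
  translate([0, 179, 9]) cube([228, 9, 56]);
  translate([0, 9, 9]) cube([9, 170, 56]);
  translate([219, 9, 9]) cube([9, 170, 56]);
}
translate([236, 997, 0]) {
  translate([0, 0, 397]) cube([359, 325, 31]);
  cube([36, 36, 397]);
  translate([323, 0, 0]) cube([36, 36, 397]);
  translate([0, 289, 0]) cube([36, 36, 397]);
  translate([323, 289, 0]) cube([36, 36, 397]);
}
translate([1061, 221, 0]) {
  translate([0, 0, 397]) cube([359, 325, 31]);
  cube([36, 36, 397]);
  translate([323, 0, 0]) cube([36, 36, 397]);
  translate([0, 289, 0]) cube([36, 36, 397]);
  translate([323, 289, 0]) cube([36, 36, 397]);
}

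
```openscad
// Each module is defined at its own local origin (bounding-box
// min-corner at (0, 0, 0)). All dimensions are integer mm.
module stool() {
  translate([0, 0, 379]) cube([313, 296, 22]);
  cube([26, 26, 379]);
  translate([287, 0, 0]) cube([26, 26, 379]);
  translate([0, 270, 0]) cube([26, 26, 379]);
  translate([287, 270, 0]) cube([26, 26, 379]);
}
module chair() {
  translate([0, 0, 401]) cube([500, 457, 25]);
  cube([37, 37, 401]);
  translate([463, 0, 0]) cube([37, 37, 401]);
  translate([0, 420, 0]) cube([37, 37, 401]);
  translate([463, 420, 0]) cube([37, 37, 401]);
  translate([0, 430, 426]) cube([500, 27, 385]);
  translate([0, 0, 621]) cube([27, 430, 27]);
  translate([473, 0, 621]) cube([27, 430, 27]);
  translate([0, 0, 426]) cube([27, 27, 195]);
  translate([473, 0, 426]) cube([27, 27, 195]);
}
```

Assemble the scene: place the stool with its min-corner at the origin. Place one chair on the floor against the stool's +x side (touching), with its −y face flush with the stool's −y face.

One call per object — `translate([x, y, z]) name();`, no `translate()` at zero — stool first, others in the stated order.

stool();
translate([313, 0, 0]) chair();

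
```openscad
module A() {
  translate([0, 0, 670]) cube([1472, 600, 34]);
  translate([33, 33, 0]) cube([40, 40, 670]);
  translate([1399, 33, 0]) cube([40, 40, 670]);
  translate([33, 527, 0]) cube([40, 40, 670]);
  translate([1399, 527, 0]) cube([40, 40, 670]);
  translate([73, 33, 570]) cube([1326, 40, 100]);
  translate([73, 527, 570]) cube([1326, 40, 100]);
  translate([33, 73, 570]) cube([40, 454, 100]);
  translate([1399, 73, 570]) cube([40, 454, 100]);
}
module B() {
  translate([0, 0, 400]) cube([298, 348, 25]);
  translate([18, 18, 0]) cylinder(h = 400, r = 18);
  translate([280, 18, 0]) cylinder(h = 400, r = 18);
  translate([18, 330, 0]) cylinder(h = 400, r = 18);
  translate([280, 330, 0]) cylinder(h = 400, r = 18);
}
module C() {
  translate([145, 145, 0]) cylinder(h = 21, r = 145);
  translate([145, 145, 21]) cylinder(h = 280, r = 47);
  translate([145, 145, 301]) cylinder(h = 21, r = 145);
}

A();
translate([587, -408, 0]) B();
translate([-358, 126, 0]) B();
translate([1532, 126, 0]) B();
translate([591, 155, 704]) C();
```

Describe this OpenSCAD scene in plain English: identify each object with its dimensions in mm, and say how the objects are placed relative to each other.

A is a rectangular dining table. The top is 1472×600×34 mm with its upper surface at z = 704 mm. It stands on four 40×40 mm square legs, each inset 33 mm from the nearest pair of top edges, running from the floor to the underside of the top. Four apron rails, 40 mm thick and 100 mm tall, run between adjacent legs with their top edges flush with the underside of the top and their outer faces flush with the legs' outer faces.

B is a four-legged stool. The seat is a 298×348×25 mm slab whose top surface is at z = 425 mm; four round legs, each 36 mm in diameter, run from the floor (z = 0) to the underside of the seat, each leg's axis is inset half a diameter from the nearest pair of seat edges (so the leg's bounding box is flush with the corner).

C is a spool: two coaxial disc flanges of radius 145 mm and thickness 21 mm, joined by a core cylinder of radius 47 mm and height 280 mm. The lower flange rests on z = 0 and the three cylinders share a vertical axis.

Three stools sit around the table at the −y, −x, +x sides. The spool is on top of the table, centred.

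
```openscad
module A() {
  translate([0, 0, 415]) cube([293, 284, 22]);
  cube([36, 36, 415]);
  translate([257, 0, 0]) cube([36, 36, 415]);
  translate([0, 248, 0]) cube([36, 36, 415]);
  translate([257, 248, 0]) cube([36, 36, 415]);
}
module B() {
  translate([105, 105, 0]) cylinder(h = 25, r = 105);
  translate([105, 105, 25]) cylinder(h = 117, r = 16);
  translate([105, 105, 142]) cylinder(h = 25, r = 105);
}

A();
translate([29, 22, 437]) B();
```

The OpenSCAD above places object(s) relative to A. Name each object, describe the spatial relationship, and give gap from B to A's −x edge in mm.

A is a stool. B is a spool. The spool is on top of the stool. The gap from the spool to the stool's −x edge is 29 mm.

The spool's min-x is at 29; the stool's min-x is 0; gap = 29 mm.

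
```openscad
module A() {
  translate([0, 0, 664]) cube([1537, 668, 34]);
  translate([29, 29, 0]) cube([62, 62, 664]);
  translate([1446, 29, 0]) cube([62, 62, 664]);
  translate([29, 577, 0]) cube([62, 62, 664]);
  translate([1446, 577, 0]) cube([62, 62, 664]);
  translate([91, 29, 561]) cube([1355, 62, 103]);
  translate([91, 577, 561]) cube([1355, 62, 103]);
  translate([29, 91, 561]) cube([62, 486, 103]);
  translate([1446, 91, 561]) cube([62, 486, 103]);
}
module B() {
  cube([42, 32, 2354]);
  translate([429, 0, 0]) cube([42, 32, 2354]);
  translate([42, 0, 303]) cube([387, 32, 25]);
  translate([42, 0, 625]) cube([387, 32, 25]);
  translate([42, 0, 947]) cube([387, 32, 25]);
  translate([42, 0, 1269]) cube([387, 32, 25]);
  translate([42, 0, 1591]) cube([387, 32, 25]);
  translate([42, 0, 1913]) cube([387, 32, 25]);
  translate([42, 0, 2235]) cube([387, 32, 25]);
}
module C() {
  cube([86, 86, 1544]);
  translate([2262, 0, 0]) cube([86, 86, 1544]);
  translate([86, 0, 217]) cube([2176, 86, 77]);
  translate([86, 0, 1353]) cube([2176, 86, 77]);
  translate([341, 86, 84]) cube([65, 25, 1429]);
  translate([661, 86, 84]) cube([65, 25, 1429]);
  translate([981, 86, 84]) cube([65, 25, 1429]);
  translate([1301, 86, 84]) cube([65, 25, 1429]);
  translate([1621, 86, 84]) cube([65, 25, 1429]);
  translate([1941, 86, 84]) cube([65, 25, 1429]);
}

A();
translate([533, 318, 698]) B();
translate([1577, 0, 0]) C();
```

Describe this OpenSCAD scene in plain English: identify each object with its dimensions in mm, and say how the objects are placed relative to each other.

A is a table: top 1537 mm (x) × 668 mm (y), 34 mm thick, upper face at z = 698 mm, on four 62×62 mm square legs, each inset 29 mm from the nearest pair of top edges, running from z = 0 to the bottom of the top. Four apron rails, 62 mm thick and 103 mm tall, run between adjacent legs with their top edges flush with the underside of the top and their outer faces flush with the legs' outer faces.

B is a straight ladder. Two 42×32 mm vertical rails, 2354 mm tall, stand 471 mm apart (outside-to-outside) with their front faces coplanar on the −y side. 7 rungs, each 32 mm deep and 25 mm tall, span between the inner faces of the rails, front faces flush with the rails. The lowest rung's underside is at z = 303 mm and rungs are spaced 322 mm apart (underside to underside).

C is a fence section. Two 86×86 mm posts, 1544 mm tall, stand on the floor with a clear span of 2176 mm between their inner faces. Two horizontal rails of 86×77 mm section span the gap between the posts with their undersides at z = 217 mm and z = 1353 mm, flush with the posts' −y face. 6 pickets, each 65 mm wide, 25 mm thick and 1429 mm tall, are fixed to the +y face of the rails with their bottoms at z = 84 mm, evenly spaced across the span with equal gaps (rounded down to the nearest mm) at the −x end and between each pair — any rounding remainder accumulates at the +x end.

The ladder is on top of the table, centred. The fence section is on the floor beside the table on its +x side.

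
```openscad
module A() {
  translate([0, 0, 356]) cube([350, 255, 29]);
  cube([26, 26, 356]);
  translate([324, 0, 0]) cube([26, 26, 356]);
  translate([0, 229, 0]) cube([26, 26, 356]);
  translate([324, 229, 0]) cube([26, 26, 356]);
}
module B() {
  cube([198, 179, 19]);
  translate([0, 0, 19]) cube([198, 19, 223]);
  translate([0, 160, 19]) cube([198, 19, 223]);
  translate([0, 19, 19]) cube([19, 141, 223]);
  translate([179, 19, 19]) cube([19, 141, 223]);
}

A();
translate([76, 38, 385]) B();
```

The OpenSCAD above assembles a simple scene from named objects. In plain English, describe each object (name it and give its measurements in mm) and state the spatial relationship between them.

A is a four-legged stool. The seat is a 350×255×29 mm slab whose top surface is at z = 385 mm; four square legs, each 26×26 mm in cross-section, run from the floor (z = 0) to the underside of the seat, each flush with a corner of the seat.

B is an open storage box with external size 198×179×242 mm and wall thickness 19 mm (the base is also 19 mm thick). The base covers the whole footprint; the four walls stand on the base, with the y-facing walls full-width and the x-facing walls fitting between their inner faces.

The open box is on top of the stool, centred.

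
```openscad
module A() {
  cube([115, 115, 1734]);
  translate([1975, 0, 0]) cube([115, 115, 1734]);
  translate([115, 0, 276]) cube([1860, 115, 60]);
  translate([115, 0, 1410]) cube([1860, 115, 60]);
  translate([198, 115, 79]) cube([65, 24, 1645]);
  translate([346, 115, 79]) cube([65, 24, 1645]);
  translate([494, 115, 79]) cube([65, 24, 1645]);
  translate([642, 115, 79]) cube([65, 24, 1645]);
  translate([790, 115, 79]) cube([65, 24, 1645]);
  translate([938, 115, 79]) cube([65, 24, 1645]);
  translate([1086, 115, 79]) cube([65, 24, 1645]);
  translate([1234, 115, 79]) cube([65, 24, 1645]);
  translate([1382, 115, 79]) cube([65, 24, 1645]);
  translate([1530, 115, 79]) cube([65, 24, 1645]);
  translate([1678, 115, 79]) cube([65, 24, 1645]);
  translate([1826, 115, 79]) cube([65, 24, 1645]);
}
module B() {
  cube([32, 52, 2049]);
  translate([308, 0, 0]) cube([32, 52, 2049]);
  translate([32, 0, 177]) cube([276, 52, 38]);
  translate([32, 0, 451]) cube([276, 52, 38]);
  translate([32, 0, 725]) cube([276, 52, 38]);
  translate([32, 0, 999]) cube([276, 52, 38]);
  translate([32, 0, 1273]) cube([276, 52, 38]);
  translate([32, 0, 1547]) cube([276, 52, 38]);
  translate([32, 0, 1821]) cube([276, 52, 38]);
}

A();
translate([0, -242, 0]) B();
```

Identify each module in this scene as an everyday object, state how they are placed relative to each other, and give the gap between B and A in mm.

A is a fence section. B is a ladder. The ladder is on the floor beside the fence section on its −y side. The gap between the ladder and the fence section is 190 mm.

The ladder's nearest face is 190 mm from the fence section's −y face.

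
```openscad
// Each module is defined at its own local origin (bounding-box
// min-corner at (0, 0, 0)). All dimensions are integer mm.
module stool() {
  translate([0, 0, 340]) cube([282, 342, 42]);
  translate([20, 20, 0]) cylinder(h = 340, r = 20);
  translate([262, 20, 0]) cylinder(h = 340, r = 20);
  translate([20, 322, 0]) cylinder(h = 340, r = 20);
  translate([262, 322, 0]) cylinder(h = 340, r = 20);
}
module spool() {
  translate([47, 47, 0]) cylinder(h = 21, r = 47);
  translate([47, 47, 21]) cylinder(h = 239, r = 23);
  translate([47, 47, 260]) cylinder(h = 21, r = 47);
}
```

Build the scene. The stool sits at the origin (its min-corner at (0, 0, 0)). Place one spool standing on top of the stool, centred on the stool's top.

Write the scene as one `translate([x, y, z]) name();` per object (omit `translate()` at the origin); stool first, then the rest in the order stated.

stool();
translate([94, 124, 382]) spool();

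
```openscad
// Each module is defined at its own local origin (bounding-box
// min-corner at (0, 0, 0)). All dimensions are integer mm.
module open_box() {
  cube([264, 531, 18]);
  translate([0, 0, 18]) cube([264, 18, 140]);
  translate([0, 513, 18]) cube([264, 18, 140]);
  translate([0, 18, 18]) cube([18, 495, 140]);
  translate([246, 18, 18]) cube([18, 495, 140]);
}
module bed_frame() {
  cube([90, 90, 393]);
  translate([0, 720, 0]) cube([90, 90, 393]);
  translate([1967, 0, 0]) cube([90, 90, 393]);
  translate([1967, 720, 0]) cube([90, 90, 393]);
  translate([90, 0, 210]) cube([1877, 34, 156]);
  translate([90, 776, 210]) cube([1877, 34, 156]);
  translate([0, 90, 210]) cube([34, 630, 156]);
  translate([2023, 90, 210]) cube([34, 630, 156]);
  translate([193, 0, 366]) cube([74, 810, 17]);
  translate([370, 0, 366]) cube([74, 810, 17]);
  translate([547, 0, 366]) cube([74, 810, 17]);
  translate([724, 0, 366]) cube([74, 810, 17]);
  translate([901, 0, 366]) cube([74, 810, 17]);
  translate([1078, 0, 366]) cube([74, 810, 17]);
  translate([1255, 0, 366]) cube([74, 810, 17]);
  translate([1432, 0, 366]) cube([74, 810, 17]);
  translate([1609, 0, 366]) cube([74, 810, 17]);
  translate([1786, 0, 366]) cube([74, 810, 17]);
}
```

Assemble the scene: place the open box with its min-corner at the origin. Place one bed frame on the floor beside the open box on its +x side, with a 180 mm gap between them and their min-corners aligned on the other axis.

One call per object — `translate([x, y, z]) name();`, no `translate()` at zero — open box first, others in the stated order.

open_box();
translate([444, 0, 0]) bed_frame();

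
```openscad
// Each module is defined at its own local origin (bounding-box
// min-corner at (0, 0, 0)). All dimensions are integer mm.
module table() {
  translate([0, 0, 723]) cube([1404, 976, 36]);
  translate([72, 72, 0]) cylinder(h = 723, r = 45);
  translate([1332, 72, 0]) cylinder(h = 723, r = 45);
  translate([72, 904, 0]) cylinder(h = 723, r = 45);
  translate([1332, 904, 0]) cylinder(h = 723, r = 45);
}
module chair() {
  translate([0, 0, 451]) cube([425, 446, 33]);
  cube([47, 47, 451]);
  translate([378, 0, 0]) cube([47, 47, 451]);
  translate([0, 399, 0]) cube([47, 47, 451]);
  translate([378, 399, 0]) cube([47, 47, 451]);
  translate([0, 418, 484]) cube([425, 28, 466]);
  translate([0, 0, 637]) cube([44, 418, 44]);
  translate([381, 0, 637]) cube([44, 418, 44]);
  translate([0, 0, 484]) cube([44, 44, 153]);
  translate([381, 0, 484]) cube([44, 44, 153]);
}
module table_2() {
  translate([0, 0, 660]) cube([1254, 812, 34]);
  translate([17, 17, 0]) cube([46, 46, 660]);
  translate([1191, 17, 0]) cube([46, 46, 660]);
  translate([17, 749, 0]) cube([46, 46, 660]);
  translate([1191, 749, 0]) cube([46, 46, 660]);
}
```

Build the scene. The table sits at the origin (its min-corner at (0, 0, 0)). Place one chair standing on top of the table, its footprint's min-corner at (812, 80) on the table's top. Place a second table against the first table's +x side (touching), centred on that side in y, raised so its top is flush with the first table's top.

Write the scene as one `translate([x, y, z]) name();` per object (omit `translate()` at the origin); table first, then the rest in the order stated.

table();
translate([812, 80, 759]) chair();
translate([1404, 82, 65]) table_2();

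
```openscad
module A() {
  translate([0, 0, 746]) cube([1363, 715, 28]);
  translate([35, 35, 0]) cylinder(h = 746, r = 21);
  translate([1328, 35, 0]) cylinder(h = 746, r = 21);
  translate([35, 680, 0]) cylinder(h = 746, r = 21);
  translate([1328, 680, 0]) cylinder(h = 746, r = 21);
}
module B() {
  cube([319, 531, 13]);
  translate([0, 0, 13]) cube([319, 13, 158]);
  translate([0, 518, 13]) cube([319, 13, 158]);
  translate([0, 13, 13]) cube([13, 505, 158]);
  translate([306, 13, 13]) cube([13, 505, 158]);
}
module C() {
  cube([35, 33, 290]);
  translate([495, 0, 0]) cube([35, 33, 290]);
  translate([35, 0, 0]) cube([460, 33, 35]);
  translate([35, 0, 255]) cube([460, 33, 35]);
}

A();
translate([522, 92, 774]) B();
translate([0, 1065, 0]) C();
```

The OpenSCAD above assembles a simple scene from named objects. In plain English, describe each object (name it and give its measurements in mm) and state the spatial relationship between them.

A is a rectangular dining table. The top is 1363×715×28 mm with its upper surface at z = 774 mm. It stands on four round legs of 42 mm diameter, each leg's bounding box inset 14 mm from the nearest pair of top edges, running from the floor to the underside of the top.

B is an open storage box with external size 319×531×171 mm and wall thickness 13 mm (the base is also 13 mm thick). The base covers the whole footprint; the four walls stand on the base, with the y-facing walls full-width and the x-facing walls fitting between their inner faces.

C is a picture frame with a 460×220 mm rectangular opening (x by z) and a uniform 35 mm border on every side. Frame depth is 33 mm along y. It is built from two vertical stiles running the full outside height and two horizontal rails spanning the gap between the stiles.

The open box is on top of the table, centred. The picture frame is on the floor beside the table on its +y side.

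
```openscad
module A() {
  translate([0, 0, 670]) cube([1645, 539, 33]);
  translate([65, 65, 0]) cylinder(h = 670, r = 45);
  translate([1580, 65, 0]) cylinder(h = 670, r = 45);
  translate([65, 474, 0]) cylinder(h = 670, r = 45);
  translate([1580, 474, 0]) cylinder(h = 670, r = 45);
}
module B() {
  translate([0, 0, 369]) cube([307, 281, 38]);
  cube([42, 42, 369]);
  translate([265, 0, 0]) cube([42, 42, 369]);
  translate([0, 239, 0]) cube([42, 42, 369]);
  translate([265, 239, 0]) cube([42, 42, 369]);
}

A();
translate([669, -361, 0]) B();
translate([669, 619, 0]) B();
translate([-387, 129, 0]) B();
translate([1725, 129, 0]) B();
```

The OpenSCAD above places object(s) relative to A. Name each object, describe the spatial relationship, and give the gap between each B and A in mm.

Each stool's nearest face is 80 mm from the table's bounding box.

A is a table. B is a stool. Four stools sit around the table at the −y, +y, −x, +x sides. The gap between each stool and the table is 80 mm.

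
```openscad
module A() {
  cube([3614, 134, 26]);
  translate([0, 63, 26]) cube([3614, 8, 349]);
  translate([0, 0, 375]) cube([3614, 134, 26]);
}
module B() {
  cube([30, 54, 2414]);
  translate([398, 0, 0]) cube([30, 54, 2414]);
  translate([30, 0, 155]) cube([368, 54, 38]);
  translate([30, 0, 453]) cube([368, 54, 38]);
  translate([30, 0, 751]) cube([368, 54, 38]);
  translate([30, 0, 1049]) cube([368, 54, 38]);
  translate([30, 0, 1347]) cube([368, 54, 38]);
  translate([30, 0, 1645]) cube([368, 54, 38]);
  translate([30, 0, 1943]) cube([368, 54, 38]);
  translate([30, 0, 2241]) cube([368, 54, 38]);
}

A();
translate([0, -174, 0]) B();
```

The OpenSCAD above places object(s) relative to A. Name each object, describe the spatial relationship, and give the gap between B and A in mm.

The ladder's nearest face is 120 mm from the I-beam's −y face.

A is an I-beam. B is a ladder. The ladder is on the floor beside the I-beam on its −y side. The gap between the ladder and the I-beam is 120 mm.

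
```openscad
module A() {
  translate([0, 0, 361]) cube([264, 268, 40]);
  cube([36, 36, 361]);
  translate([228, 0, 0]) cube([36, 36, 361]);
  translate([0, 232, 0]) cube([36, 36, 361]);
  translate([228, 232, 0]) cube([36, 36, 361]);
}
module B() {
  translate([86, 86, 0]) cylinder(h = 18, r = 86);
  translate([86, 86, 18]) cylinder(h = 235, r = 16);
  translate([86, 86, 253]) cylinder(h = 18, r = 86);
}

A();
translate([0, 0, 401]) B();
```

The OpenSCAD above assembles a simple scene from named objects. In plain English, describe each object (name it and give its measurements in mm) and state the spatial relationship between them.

A is a four-legged stool. The seat is 264×268 mm, 40 mm thick, top at z = 401 mm. It stands on four square legs, each 36×36 mm in cross-section, from z = 0 to the seat underside, each flush with a corner of the seat.

B is a spool: two coaxial disc flanges of radius 86 mm and thickness 18 mm, joined by a core cylinder of radius 16 mm and height 235 mm. The lower flange rests on z = 0 and the three cylinders share a vertical axis.

The spool is on top of the stool.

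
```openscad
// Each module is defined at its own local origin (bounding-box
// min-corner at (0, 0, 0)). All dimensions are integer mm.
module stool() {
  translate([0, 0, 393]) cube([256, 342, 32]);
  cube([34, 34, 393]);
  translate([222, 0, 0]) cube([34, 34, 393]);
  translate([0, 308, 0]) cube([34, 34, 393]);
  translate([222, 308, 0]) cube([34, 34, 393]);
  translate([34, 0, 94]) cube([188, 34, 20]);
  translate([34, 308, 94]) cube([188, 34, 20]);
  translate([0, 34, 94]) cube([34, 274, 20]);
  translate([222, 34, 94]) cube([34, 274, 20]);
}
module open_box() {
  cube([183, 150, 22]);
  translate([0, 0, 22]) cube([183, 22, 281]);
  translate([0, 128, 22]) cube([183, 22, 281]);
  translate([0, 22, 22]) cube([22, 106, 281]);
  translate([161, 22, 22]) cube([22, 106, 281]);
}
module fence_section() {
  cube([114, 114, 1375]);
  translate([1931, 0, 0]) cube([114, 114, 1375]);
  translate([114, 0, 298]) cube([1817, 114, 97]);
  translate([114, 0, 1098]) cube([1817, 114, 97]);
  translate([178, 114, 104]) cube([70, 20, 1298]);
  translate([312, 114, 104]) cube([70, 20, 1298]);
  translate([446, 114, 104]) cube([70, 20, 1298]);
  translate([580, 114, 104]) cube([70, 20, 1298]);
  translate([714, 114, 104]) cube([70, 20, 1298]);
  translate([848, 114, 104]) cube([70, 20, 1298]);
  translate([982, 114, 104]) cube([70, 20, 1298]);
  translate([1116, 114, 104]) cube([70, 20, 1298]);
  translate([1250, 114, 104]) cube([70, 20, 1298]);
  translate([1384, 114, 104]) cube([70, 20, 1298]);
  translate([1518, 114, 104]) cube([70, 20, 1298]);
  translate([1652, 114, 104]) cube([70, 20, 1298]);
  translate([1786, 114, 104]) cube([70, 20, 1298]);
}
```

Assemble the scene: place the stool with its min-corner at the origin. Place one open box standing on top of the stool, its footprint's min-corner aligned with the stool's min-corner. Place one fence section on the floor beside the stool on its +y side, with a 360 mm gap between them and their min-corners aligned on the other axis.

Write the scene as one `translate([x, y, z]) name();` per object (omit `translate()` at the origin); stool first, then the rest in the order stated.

stool();
translate([0, 0, 425]) open_box();
translate([0, 702, 0]) fence_section();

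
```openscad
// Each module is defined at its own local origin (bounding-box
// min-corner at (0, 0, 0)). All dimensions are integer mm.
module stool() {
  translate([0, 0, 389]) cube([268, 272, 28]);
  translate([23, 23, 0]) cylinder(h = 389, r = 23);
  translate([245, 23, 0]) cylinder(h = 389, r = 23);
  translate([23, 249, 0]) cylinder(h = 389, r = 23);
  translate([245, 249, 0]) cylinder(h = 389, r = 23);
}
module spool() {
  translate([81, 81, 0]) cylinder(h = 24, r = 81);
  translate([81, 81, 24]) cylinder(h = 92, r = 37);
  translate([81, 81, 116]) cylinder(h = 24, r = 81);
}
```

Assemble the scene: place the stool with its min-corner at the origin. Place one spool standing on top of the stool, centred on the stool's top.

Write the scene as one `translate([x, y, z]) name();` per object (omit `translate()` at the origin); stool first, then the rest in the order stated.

stool();
translate([53, 55, 417]) spool();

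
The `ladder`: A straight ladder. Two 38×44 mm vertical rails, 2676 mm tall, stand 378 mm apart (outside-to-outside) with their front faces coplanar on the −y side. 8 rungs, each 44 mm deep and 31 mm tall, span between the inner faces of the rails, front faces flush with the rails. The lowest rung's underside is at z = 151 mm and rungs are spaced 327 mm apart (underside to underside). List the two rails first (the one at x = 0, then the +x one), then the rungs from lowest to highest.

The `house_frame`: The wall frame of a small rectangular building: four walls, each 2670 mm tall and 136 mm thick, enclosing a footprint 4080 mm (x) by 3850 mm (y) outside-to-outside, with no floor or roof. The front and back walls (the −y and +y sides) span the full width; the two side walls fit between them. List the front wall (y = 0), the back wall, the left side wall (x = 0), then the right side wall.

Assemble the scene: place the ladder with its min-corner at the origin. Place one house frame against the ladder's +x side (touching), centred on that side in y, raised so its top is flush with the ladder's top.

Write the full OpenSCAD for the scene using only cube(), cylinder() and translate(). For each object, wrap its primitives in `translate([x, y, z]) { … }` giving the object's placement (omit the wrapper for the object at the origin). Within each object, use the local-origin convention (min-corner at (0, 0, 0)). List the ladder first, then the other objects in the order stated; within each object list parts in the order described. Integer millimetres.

cube([38, 44, 2676]);
translate([340, 0, 0]) cube([38, 44, 2676]);
translate([38, 0, 151]) cube([302, 44, 31]);
translate([38, 0, 478]) cube([302, 44, 31]);
translate([38, 0, 805]) cube([302, 44, 31]);
translate([38, 0, 1132]) cube([302, 44, 31]);
translate([38, 0, 1459]) cube([302, 44, 31]);
translate([38, 0, 1786]) cube([302, 44, 31]);
translate([38, 0, 2113]) cube([302, 44, 31]);
translate([38, 0, 2440]) cube([302, 44, 31]);
translate([378, -1903, 6]) {
  cube([4080, 136, 2670]);
  translate([0, 3714, 0]) cube([4080, 136, 2670]);
  translate([0, 136, 0]) cube([136, 3578, 2670]);
  translate([3944, 136, 0]) cube([136, 3578, 2670]);
}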